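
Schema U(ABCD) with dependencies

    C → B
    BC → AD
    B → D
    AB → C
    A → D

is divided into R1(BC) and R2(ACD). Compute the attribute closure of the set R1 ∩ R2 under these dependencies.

ABCD

R1 ∩ R2 = {C}.
C → B applies, adding B
BC → AD applies, adding AD
Closure: {ABCD}.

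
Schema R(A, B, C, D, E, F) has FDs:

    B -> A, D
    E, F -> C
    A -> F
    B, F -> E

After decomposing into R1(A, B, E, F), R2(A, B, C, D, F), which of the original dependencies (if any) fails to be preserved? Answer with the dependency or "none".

E, F -> C

Check E, F → C: no single fragment contains all of {C, E, F}, and the restricted closure of {E, F} across the fragments never reaches {C}.
B → A, D is preserved.
A → F is preserved.
B, F → E is preserved.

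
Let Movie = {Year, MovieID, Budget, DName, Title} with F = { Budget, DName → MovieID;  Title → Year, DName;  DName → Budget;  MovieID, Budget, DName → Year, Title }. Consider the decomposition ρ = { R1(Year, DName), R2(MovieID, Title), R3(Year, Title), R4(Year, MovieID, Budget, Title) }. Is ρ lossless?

No

Chase test. Columns are Year, MovieID, Budget, DName, Title; row i has aⱼ where attribute j ∈ Ri, else bᵢⱼ.
Initial tableau (one row per fragment):
  row 1: a1 b12 b13 a4 b15
  row 2: b21 a2 b23 b24 a5
  row 3: a1 b32 b33 b34 a5
  row 4: a1 a2 a3 b44 a5
Rows 2 and 3 agree on Title; apply Title→Year, DName and equate their Year, DName entries.
Rows 2 and 4 agree on Title; apply Title→Year, DName and equate their Year, DName entries.
Rows 2 and 3 agree on DName; apply DName→Budget and equate their Budget entries.
Rows 2 and 4 agree on DName; apply DName→Budget and equate their Budget entries.
Rows 2 and 3 agree on Budget, DName; apply Budget, DName→MovieID and equate their MovieID entries.
No row becomes fully distinguished — the join is lossy.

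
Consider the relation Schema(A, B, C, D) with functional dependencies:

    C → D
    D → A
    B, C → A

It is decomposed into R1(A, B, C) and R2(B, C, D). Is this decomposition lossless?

Yes

Common attributes: R1 ∩ R2 = {B, C}.
Closure of {B, C}: C → D applies, adding D; D → A applies, adding A. So (B, C)⁺ = {A, B, C, D}.
This closure contains every attribute of R1, so R1 ∩ R2 → R1. The join is lossless.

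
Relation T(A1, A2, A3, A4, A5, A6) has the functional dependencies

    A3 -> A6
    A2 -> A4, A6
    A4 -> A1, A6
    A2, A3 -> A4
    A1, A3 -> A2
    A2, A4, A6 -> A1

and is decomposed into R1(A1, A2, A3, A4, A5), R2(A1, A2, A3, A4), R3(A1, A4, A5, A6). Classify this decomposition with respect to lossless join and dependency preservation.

Lossless test (chase): Rows 1 and 2 agree on A3; apply A3→A6 and equate their A6 entries. Rows 1 and 3 agree on A4; apply A4→A1, A6 and equate their A1, A6 entries. Row 1 is now all distinguished symbols — the join is lossless.
Dependency preservation: the restricted closure of {A3} across the fragments never reaches {A6}, so A3 → A6 cannot be enforced without a join — not preserved.

lossless but not dependency-preserving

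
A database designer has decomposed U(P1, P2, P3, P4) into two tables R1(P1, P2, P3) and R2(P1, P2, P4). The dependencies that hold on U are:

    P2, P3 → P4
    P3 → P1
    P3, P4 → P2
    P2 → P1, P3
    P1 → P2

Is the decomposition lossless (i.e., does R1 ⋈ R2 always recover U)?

Yes

Common attributes: R1 ∩ R2 = {P1, P2}.
Closure of {P1, P2}: P2 → P1, P3 applies, adding P3; P2, P3 → P4 applies, adding P4. So (P1, P2)⁺ = {P1, P2, P3, P4}.
This closure contains every attribute of R1, so R1 ∩ R2 → R1. The join is lossless.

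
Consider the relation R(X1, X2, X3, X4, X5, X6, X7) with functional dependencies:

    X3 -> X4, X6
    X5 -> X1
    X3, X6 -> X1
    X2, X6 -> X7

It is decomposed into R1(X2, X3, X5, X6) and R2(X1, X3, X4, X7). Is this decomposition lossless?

Common attributes: R1 ∩ R2 = {X3}.
Closure of {X3}: X3 → X4, X6 applies, adding X4, X6; X3, X6 → X1 applies, adding X1. So (X3)⁺ = {X1, X3, X4, X6}.
The closure contains neither all of R1 = {X2, X3, X5, X6} nor all of R2 = {X1, X3, X4, X7}, so the common attributes are not a superkey of either fragment. The join is lossy.

No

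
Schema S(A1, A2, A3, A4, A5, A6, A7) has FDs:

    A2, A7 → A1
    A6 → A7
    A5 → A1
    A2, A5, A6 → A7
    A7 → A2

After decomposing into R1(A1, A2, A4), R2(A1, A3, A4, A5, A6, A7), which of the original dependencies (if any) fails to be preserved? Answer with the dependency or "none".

A7 → A2

Check A7 → A2: no single fragment contains all of {A2, A7}, and the restricted closure of {A7} across the fragments never reaches {A2}.
A2, A7 → A1 is preserved.
A6 → A7 is preserved.
A5 → A1 is preserved.
A2, A5, A6 → A7 is preserved.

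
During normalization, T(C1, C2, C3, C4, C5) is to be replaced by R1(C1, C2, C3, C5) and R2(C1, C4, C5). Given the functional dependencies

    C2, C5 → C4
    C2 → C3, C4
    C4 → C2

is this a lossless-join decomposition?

No

Common attributes: R1 ∩ R2 = {C1, C5}.
No dependency enlarges {C1, C5}, so (C1, C5)⁺ = {C1, C5}.
The closure contains neither all of R1 = {C1, C2, C3, C5} nor all of R2 = {C1, C4, C5}, so the common attributes are not a superkey of either fragment. The join is lossy.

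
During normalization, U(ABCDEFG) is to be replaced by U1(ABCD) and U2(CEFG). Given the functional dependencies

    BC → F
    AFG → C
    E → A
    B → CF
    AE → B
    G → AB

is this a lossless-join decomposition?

No

Common attributes: U1 ∩ U2 = {C}.
No dependency enlarges {C}, so (C)⁺ = {C}.
The closure contains neither all of U1 = {ABCD} nor all of U2 = {CEFG}, so the common attributes are not a superkey of either fragment. The join is lossy.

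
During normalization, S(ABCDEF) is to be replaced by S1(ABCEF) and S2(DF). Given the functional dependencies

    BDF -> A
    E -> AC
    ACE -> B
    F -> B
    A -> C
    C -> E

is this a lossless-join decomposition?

Common attributes: S1 ∩ S2 = {F}.
Closure of {F}: F → B applies, adding B. So (F)⁺ = {BF}.
The closure contains neither all of S1 = {ABCEF} nor all of S2 = {DF}, so the common attributes are not a superkey of either fragment. The join is lossy.

No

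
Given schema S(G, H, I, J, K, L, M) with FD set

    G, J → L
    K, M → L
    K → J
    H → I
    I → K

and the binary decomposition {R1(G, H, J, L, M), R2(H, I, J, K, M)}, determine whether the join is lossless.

Common attributes: R1 ∩ R2 = {H, J, M}.
Closure of {H, J, M}: H → I applies, adding I; I → K applies, adding K; K, M → L applies, adding L. So (H, J, M)⁺ = {H, I, J, K, L, M}.
This closure contains every attribute of R2, so R1 ∩ R2 → R2. The join is lossless.

Yes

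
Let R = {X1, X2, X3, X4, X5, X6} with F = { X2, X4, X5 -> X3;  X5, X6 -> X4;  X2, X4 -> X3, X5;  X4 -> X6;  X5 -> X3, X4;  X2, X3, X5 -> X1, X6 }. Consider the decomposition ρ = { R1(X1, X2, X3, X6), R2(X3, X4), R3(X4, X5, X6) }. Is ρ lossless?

No

Chase test. Columns are X1, X2, X3, X4, X5, X6; row i has aⱼ where attribute j ∈ Ri, else bᵢⱼ.
Initial tableau (one row per fragment):
  row 1: a1 a2 a3 b14 b15 a6
  row 2: b21 b22 a3 a4 b25 b26
  row 3: b31 b32 b33 a4 a5 a6
Rows 2 and 3 agree on X4; apply X4→X6 and equate their X6 entries.
No row becomes fully distinguished — the join is lossy.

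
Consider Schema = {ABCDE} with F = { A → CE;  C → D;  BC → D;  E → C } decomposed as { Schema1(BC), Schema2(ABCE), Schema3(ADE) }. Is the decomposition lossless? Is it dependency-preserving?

lossless but not dependency-preserving

Lossless test (chase): Rows 2 and 3 agree on A; apply A→CE and equate their CE entries. Rows 1 and 2 agree on C; apply C→D and equate their D entries. Rows 1 and 3 agree on C; apply C→D and equate their D entries. Row 2 is now all distinguished symbols — the join is lossless.
Dependency preservation: the restricted closure of {C} across the fragments never reaches {D}, so C → D cannot be enforced without a join — not preserved.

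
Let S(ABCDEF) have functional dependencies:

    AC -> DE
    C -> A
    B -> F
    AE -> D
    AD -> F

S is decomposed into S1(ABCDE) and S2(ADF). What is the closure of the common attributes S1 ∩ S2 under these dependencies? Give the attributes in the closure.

S1 ∩ S2 = {AD}.
AD → F applies, adding F
Closure: {ADF}.

ADF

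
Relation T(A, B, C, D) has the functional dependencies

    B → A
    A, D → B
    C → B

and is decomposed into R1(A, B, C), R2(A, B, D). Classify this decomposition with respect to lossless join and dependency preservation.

lossy but dependency-preserving

Lossless test: (A, B)⁺ = {A, B}, which is a superkey of neither fragment — lossy.
Dependency preservation: every FD's attributes lie within a single fragment, so each can be enforced locally — preserved.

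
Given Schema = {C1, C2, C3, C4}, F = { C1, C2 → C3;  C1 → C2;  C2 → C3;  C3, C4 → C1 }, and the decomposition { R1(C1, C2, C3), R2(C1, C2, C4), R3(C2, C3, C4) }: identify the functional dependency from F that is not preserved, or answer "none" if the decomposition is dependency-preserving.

none

C1, C2 → C3 lies within R1.
C1 → C2 lies within R1.
C2 → C3 lies within R1.
C3, C4 → C1: restricted closure across fragments reaches C1.
Every dependency is enforceable on the fragments, so the decomposition is dependency-preserving.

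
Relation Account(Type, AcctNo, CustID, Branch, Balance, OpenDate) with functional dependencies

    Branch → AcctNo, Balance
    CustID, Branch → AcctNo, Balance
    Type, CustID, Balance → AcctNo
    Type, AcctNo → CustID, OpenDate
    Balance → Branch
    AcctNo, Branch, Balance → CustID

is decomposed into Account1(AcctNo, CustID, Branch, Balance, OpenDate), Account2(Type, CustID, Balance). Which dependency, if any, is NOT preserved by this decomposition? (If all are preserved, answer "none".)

Check Type, AcctNo → CustID, OpenDate: no single fragment contains all of {Type, AcctNo, CustID, OpenDate}, and the restricted closure of {Type, AcctNo} across the fragments never reaches {CustID, OpenDate}.
Branch → AcctNo, Balance is preserved.
CustID, Branch → AcctNo, Balance is preserved.
Type, CustID, Balance → AcctNo is preserved.
Balance → Branch is preserved.
AcctNo, Branch, Balance → CustID is preserved.

Type, AcctNo → CustID, OpenDate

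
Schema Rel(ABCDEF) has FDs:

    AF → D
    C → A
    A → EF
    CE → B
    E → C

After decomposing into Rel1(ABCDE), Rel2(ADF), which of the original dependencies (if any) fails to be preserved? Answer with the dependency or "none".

none

AF → D lies within Rel2.
C → A lies within Rel1.
A → EF: restricted closure across fragments reaches EF.
CE → B lies within Rel1.
E → C lies within Rel1.
Every dependency is enforceable on the fragments, so the decomposition is dependency-preserving.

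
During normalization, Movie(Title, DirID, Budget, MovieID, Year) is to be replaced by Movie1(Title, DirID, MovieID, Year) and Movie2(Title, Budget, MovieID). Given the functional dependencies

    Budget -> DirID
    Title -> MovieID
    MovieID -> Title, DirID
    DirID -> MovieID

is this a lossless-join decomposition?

Common attributes: Movie1 ∩ Movie2 = {Title, MovieID}.
Closure of {Title, MovieID}: MovieID → Title, DirID applies, adding DirID. So (Title, MovieID)⁺ = {Title, DirID, MovieID}.
The closure contains neither all of Movie1 = {Title, DirID, MovieID, Year} nor all of Movie2 = {Title, Budget, MovieID}, so the common attributes are not a superkey of either fragment. The join is lossy.

No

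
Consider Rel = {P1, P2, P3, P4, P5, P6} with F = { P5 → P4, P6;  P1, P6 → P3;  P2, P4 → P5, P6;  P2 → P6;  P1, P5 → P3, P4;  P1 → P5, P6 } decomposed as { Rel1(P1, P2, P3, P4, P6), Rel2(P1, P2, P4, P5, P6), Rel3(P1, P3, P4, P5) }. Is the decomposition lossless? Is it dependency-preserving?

lossless and dependency-preserving

Lossless test (chase): Rows 2 and 3 agree on P5; apply P5→P4, P6 and equate their P4, P6 entries. Rows 1 and 2 agree on P1, P6; apply P1, P6→P3 and equate their P3 entries. Rows 1 and 2 agree on P2, P4; apply P2, P4→P5, P6 and equate their P5, P6 entries. Row 1 is now all distinguished symbols — the join is lossless.
Dependency preservation: every FD's attributes lie within a single fragment, so each can be enforced locally — preserved.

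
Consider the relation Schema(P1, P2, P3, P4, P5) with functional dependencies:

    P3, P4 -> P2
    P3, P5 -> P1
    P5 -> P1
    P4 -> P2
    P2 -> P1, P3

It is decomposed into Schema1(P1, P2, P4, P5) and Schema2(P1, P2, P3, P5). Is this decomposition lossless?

Common attributes: Schema1 ∩ Schema2 = {P1, P2, P5}.
Closure of {P1, P2, P5}: P2 → P1, P3 applies, adding P3. So (P1, P2, P5)⁺ = {P1, P2, P3, P5}.
This closure contains every attribute of Schema2, so Schema1 ∩ Schema2 → Schema2. The join is lossless.

Yes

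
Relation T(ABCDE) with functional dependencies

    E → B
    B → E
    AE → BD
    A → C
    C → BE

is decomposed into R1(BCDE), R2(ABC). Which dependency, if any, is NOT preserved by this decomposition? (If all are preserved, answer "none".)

Check AE → BD: no single fragment contains all of {ABDE}, and the restricted closure of {AE} across the fragments never reaches {BD}.
E → B is preserved.
B → E is preserved.
A → C is preserved.
C → BE is preserved.

AE → BD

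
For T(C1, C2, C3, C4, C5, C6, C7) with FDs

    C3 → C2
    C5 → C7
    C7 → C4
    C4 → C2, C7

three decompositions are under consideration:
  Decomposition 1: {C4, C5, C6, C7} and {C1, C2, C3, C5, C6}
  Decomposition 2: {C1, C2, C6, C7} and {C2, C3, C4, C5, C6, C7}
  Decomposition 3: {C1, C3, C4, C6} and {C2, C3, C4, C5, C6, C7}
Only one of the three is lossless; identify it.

Decomposition 1

Decomposition 1: common = {C5, C6}, closure = {C2, C4, C5, C6, C7} → lossless.
Decomposition 2: common = {C2, C6, C7}, closure = {C2, C4, C6, C7} → lossy.
Decomposition 3: common = {C3, C4, C6}, closure = {C2, C3, C4, C6, C7} → lossy.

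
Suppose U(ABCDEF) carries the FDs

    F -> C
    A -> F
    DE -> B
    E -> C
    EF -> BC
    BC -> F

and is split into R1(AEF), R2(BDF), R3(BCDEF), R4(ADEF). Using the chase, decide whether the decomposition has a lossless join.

Chase test. Columns are ABCDEF; row i has aⱼ where attribute j ∈ Ri, else bᵢⱼ.
Initial tableau (one row per fragment):
  row 1: a1 b12 b13 b14 a5 a6
  row 2: b21 a2 b23 a4 b25 a6
  row 3: b31 a2 a3 a4 a5 a6
  row 4: a1 b42 b43 a4 a5 a6
Rows 1 and 2 agree on F; apply F→C and equate their C entries.
Rows 1 and 3 agree on F; apply F→C and equate their C entries.
Rows 1 and 4 agree on F; apply F→C and equate their C entries.
Rows 3 and 4 agree on DE; apply DE→B and equate their B entries.
Rows 1 and 3 agree on EF; apply EF→BC and equate their BC entries.
Row 4 is now all distinguished symbols — the join is lossless.

Yes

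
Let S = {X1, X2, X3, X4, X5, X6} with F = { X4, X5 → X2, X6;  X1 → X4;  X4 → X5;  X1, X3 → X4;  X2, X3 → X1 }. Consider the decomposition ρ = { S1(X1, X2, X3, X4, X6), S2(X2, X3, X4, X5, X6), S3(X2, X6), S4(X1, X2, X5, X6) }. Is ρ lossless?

Chase test. Columns are X1, X2, X3, X4, X5, X6; row i has aⱼ where attribute j ∈ Si, else bᵢⱼ.
Initial tableau (one row per fragment):
  row 1: a1 a2 a3 a4 b15 a6
  row 2: b21 a2 a3 a4 a5 a6
  row 3: b31 a2 b33 b34 b35 a6
  row 4: a1 a2 b43 b44 a5 a6
Rows 1 and 4 agree on X1; apply X1→X4 and equate their X4 entries.
Rows 1 and 2 agree on X4; apply X4→X5 and equate their X5 entries.
Rows 1 and 2 agree on X2, X3; apply X2, X3→X1 and equate their X1 entries.
Row 1 is now all distinguished symbols — the join is lossless.

Yes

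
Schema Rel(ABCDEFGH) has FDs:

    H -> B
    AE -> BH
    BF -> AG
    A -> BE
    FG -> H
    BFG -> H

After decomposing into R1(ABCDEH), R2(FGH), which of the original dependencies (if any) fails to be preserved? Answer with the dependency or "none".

BF -> AG

Check BF → AG: no single fragment contains all of {ABFG}, and the restricted closure of {BF} across the fragments never reaches {AG}.
H → B is preserved.
AE → BH is preserved.
A → BE is preserved.
FG → H is preserved.
BFG → H is preserved.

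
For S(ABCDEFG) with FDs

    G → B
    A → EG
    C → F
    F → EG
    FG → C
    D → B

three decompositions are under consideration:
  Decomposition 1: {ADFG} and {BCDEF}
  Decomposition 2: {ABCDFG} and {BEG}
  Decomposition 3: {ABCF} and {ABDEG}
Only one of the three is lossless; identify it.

Decomposition 1

Decomposition 1: common = {DF}, closure = {BCDEFG} → lossless.
Decomposition 2: common = {BG}, closure = {BG} → lossy.
Decomposition 3: common = {AB}, closure = {ABEG} → lossy.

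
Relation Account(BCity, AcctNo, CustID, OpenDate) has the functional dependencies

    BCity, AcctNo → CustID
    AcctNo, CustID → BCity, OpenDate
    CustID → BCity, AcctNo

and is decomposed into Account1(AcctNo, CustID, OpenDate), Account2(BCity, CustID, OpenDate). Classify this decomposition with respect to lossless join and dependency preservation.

lossless but not dependency-preserving

Lossless test: (CustID, OpenDate)⁺ = {BCity, AcctNo, CustID, OpenDate}, which contains all of one fragment — lossless.
Dependency preservation: the restricted closure of {BCity, AcctNo} across the fragments never reaches {CustID}, so BCity, AcctNo → CustID cannot be enforced without a join — not preserved.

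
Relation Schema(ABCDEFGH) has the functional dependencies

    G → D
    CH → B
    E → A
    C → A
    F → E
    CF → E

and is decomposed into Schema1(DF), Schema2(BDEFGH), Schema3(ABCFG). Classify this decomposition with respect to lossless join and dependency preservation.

lossy and not dependency-preserving

Lossless test (chase): Rows 2 and 3 agree on G; apply G→D and equate their D entries. Rows 1 and 2 agree on F; apply F→E and equate their E entries. Rows 1 and 3 agree on F; apply F→E and equate their E entries. Rows 1 and 2 agree on E; apply E→A and equate their A entries. Rows 1 and 3 agree on E; apply E→A and equate their A entries. No row becomes fully distinguished — the join is lossy.
Dependency preservation: the restricted closure of {CH} across the fragments never reaches {B}, so CH → B cannot be enforced without a join — not preserved.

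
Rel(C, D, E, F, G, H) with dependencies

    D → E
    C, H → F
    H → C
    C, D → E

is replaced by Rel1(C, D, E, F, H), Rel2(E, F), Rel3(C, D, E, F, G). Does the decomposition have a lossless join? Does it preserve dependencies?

lossy but dependency-preserving

Lossless test (chase): applying each FD to every pair of rows produces no changes in the tableau, so no row becomes fully distinguished — the join is lossy.
Dependency preservation: every FD's attributes lie within a single fragment, so each can be enforced locally — preserved.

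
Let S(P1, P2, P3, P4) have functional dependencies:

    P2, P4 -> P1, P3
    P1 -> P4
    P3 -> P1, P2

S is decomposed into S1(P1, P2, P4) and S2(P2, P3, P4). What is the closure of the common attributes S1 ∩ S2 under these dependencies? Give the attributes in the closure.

P1, P2, P3, P4

S1 ∩ S2 = {P2, P4}.
P2, P4 → P1, P3 applies, adding P1, P3
Closure: {P1, P2, P3, P4}.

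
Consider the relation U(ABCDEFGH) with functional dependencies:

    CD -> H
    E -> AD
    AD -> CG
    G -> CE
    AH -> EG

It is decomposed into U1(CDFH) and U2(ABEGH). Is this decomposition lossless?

Common attributes: U1 ∩ U2 = {H}.
No dependency enlarges {H}, so (H)⁺ = {H}.
The closure contains neither all of U1 = {CDFH} nor all of U2 = {ABEGH}, so the common attributes are not a superkey of either fragment. The join is lossy.

No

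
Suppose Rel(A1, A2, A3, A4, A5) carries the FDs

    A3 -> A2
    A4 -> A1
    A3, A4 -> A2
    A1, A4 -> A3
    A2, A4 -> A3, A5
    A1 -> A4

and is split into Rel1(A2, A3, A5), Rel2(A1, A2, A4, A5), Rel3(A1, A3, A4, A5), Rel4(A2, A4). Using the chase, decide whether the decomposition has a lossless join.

Chase test. Columns are A1, A2, A3, A4, A5; row i has aⱼ where attribute j ∈ Reli, else bᵢⱼ.
Initial tableau (one row per fragment):
  row 1: b11 a2 a3 b14 a5
  row 2: a1 a2 b23 a4 a5
  row 3: a1 b32 a3 a4 a5
  row 4: b41 a2 b43 a4 b45
Rows 1 and 3 agree on A3; apply A3→A2 and equate their A2 entries.
Rows 2 and 4 agree on A4; apply A4→A1 and equate their A1 entries.
Rows 2 and 3 agree on A1, A4; apply A1, A4→A3 and equate their A3 entries.
Rows 2 and 4 agree on A1, A4; apply A1, A4→A3 and equate their A3 entries.
Rows 2 and 4 agree on A2, A4; apply A2, A4→A3, A5 and equate their A3, A5 entries.
Row 2 is now all distinguished symbols — the join is lossless.

Yes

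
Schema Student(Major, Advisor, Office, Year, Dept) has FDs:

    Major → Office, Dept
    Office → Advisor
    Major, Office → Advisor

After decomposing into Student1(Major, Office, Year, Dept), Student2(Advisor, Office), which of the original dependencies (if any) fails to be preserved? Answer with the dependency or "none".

Major → Office, Dept lies within Student1.
Office → Advisor lies within Student2.
Major, Office → Advisor: restricted closure across fragments reaches Advisor.
Every dependency is enforceable on the fragments, so the decomposition is dependency-preserving.

none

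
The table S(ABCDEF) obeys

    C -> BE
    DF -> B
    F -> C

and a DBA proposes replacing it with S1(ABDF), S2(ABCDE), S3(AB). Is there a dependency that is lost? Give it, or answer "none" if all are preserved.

F -> C

Check F → C: no single fragment contains all of {CF}, and the restricted closure of {F} across the fragments never reaches {C}.
C → BE is preserved.
DF → B is preserved.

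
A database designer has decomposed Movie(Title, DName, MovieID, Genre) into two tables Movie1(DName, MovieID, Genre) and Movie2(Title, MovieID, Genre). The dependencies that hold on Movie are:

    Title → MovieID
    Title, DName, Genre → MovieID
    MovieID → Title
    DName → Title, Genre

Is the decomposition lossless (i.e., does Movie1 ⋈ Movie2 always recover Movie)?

Common attributes: Movie1 ∩ Movie2 = {MovieID, Genre}.
Closure of {MovieID, Genre}: MovieID → Title applies, adding Title. So (MovieID, Genre)⁺ = {Title, MovieID, Genre}.
This closure contains every attribute of Movie2, so Movie1 ∩ Movie2 → Movie2. The join is lossless.

Yes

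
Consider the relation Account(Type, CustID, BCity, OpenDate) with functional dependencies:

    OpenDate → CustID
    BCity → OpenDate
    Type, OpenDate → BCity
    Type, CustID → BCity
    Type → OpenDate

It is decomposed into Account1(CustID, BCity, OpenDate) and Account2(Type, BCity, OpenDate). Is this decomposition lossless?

Common attributes: Account1 ∩ Account2 = {BCity, OpenDate}.
Closure of {BCity, OpenDate}: OpenDate → CustID applies, adding CustID. So (BCity, OpenDate)⁺ = {CustID, BCity, OpenDate}.
This closure contains every attribute of Account1, so Account1 ∩ Account2 → Account1. The join is lossless.

Yes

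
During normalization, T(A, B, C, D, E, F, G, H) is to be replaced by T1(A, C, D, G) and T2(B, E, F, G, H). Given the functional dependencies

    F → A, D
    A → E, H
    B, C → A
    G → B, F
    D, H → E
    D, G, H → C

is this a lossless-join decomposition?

Yes

Common attributes: T1 ∩ T2 = {G}.
Closure of {G}: G → B, F applies, adding B, F; F → A, D applies, adding A, D; A → E, H applies, adding E, H; D, G, H → C applies, adding C. So (G)⁺ = {A, B, C, D, E, F, G, H}.
This closure contains every attribute of T1, so T1 ∩ T2 → T1. The join is lossless.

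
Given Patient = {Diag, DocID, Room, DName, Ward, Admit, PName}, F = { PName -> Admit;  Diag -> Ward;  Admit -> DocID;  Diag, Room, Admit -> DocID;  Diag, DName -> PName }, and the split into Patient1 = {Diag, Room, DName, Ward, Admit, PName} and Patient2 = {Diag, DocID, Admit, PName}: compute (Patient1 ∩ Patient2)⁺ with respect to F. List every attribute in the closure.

Diag, DocID, Ward, Admit, PName

Patient1 ∩ Patient2 = {Diag, Admit, PName}.
Diag → Ward applies, adding Ward
Admit → DocID applies, adding DocID
Closure: {Diag, DocID, Ward, Admit, PName}.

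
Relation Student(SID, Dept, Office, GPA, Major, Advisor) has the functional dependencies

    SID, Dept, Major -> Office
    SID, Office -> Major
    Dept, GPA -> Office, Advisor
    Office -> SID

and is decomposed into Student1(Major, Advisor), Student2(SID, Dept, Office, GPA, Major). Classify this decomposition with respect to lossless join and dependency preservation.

Lossless test: (Major)⁺ = {Major}, which is a superkey of neither fragment — lossy.
Dependency preservation: the restricted closure of {Dept, GPA} across the fragments never reaches {Office, Advisor}, so Dept, GPA → Office, Advisor cannot be enforced without a join — not preserved.

lossy and not dependency-preserving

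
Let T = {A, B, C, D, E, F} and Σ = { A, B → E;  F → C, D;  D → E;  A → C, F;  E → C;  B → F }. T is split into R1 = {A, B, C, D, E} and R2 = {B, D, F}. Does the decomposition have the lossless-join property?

Common attributes: R1 ∩ R2 = {B, D}.
Closure of {B, D}: D → E applies, adding E; E → C applies, adding C; B → F applies, adding F. So (B, D)⁺ = {B, C, D, E, F}.
This closure contains every attribute of R2, so R1 ∩ R2 → R2. The join is lossless.

Yes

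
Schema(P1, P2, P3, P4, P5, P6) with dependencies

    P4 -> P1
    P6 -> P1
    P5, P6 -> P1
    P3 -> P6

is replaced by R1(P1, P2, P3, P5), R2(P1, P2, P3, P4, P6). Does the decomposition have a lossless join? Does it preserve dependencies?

lossy but dependency-preserving

Lossless test: (P1, P2, P3)⁺ = {P1, P2, P3, P6}, which is a superkey of neither fragment — lossy.
Dependency preservation: P5, P6 → P1 is not contained in any single fragment, but the restricted closure of its left-hand side across the fragments still reaches the right-hand side; the remaining FDs each lie inside some fragment. All dependencies are preserved.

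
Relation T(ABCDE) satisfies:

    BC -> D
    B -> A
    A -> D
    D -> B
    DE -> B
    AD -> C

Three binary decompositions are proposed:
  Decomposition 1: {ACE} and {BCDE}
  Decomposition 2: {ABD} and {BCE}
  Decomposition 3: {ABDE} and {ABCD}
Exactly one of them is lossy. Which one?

Decomposition 1: common = {CE}, closure = {CE} → lossy.
Decomposition 2: common = {B}, closure = {ABCD} → lossless.
Decomposition 3: common = {ABD}, closure = {ABCD} → lossless.

Decomposition 1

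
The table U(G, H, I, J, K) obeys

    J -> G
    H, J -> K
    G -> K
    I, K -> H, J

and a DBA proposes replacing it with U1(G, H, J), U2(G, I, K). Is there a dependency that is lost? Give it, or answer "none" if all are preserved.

Check I, K → H, J: no single fragment contains all of {H, I, J, K}, and the restricted closure of {I, K} across the fragments never reaches {H, J}.
J → G is preserved.
H, J → K is preserved.
G → K is preserved.

I, K -> H, J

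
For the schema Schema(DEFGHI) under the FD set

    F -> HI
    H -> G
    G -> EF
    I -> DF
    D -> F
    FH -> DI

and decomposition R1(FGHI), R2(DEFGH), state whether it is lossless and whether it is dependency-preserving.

lossless and dependency-preserving

Lossless test: (FGH)⁺ = {DEFGHI}, which contains all of one fragment — lossless.
Dependency preservation: I → DF; FH → DI are not contained in any single fragment, but the restricted closure of each left-hand side across the fragments still reaches the right-hand side; the remaining FDs each lie inside some fragment. All dependencies are preserved.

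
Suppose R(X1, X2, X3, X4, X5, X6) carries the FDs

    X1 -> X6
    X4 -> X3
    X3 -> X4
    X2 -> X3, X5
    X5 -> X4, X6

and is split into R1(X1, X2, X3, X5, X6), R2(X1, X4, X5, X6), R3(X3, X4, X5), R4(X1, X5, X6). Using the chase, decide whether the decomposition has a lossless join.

Chase test. Columns are X1, X2, X3, X4, X5, X6; row i has aⱼ where attribute j ∈ Ri, else bᵢⱼ.
Initial tableau (one row per fragment):
  row 1: a1 a2 a3 b14 a5 a6
  row 2: a1 b22 b23 a4 a5 a6
  row 3: b31 b32 a3 a4 a5 b36
  row 4: a1 b42 b43 b44 a5 a6
Rows 2 and 3 agree on X4; apply X4→X3 and equate their X3 entries.
Rows 1 and 2 agree on X3; apply X3→X4 and equate their X4 entries.
Rows 1 and 3 agree on X5; apply X5→X4, X6 and equate their X4, X6 entries.
Rows 1 and 4 agree on X5; apply X5→X4, X6 and equate their X4, X6 entries.
Rows 1 and 4 agree on X4; apply X4→X3 and equate their X3 entries.
Row 1 is now all distinguished symbols — the join is lossless.

Yes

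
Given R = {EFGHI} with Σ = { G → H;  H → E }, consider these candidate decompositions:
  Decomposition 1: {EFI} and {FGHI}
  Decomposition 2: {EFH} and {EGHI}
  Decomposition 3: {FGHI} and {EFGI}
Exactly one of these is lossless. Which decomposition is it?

Decomposition 3

Decomposition 1: common = {FI}, closure = {FI} → lossy.
Decomposition 2: common = {EH}, closure = {EH} → lossy.
Decomposition 3: common = {FGI}, closure = {EFGHI} → lossless.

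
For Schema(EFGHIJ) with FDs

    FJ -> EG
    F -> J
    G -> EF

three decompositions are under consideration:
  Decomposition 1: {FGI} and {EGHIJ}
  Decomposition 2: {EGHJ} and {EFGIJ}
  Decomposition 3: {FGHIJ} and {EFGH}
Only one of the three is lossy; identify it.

Decomposition 2

Decomposition 1: common = {GI}, closure = {EFGIJ} → lossless.
Decomposition 2: common = {EGJ}, closure = {EFGJ} → lossy.
Decomposition 3: common = {FGH}, closure = {EFGHJ} → lossless.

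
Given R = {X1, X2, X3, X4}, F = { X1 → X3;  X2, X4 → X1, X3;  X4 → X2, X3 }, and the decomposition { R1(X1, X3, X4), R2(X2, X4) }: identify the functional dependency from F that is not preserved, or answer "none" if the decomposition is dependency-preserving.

X1 → X3 lies within R1.
X2, X4 → X1, X3: restricted closure across fragments reaches X1, X3.
X4 → X2, X3: restricted closure across fragments reaches X2, X3.
Every dependency is enforceable on the fragments, so the decomposition is dependency-preserving.

none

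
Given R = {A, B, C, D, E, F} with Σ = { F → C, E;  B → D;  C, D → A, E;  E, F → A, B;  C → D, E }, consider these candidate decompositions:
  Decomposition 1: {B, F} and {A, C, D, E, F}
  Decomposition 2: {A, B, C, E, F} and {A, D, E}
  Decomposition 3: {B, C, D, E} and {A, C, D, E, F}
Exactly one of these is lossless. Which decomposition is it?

Decomposition 1: common = {F}, closure = {A, B, C, D, E, F} → lossless.
Decomposition 2: common = {A, E}, closure = {A, E} → lossy.
Decomposition 3: common = {C, D, E}, closure = {A, C, D, E} → lossy.

Decomposition 1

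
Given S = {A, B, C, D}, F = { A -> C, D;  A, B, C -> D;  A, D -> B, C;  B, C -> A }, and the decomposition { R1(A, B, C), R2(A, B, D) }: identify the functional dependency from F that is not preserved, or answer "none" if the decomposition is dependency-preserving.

none

A → C, D: restricted closure across fragments reaches C, D.
A, B, C → D: restricted closure across fragments reaches D.
A, D → B, C: restricted closure across fragments reaches B, C.
B, C → A lies within R1.
Every dependency is enforceable on the fragments, so the decomposition is dependency-preserving.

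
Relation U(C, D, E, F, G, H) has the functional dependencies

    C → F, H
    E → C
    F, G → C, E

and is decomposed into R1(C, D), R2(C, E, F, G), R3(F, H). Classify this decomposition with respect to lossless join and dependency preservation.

lossy and not dependency-preserving

Lossless test (chase): Rows 1 and 2 agree on C; apply C→F, H and equate their F, H entries. No row becomes fully distinguished — the join is lossy.
Dependency preservation: the restricted closure of {C} across the fragments never reaches {F, H}, so C → F, H cannot be enforced without a join — not preserved.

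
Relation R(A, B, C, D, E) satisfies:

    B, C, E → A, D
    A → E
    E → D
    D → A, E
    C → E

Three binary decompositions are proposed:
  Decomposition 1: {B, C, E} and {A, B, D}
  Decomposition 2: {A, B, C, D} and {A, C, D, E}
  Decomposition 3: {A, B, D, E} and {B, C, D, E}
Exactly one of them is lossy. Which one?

Decomposition 1: common = {B}, closure = {B} → lossy.
Decomposition 2: common = {A, C, D}, closure = {A, C, D, E} → lossless.
Decomposition 3: common = {B, D, E}, closure = {A, B, D, E} → lossless.

Decomposition 1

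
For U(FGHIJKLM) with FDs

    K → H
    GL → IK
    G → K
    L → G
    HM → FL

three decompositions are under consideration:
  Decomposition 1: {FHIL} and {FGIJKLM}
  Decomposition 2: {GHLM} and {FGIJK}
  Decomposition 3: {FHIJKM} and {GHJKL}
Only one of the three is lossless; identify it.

Decomposition 1: common = {FIL}, closure = {FGHIKL} → lossless.
Decomposition 2: common = {G}, closure = {GHK} → lossy.
Decomposition 3: common = {HJK}, closure = {HJK} → lossy.

Decomposition 1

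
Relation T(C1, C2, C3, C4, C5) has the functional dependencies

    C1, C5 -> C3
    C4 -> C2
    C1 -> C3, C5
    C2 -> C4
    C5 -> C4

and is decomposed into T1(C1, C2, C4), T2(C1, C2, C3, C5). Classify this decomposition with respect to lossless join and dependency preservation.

lossless and dependency-preserving

Lossless test: (C1, C2)⁺ = {C1, C2, C3, C4, C5}, which contains all of one fragment — lossless.
Dependency preservation: C5 → C4 is not contained in any single fragment, but the restricted closure of its left-hand side across the fragments still reaches the right-hand side; the remaining FDs each lie inside some fragment. All dependencies are preserved.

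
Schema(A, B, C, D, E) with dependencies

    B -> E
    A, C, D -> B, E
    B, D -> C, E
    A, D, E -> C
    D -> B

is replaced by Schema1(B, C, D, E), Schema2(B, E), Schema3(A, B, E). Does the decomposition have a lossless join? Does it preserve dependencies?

Lossless test (chase): applying each FD to every pair of rows produces no changes in the tableau, so no row becomes fully distinguished — the join is lossy.
Dependency preservation: A, C, D → B, E; A, D, E → C are not contained in any single fragment, but the restricted closure of each left-hand side across the fragments still reaches the right-hand side; the remaining FDs each lie inside some fragment. All dependencies are preserved.

lossy but dependency-preserving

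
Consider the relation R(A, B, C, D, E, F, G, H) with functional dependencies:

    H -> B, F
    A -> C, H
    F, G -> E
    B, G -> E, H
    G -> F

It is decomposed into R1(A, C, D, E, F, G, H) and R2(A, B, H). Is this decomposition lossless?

Yes

Common attributes: R1 ∩ R2 = {A, H}.
Closure of {A, H}: H → B, F applies, adding B, F; A → C, H applies, adding C. So (A, H)⁺ = {A, B, C, F, H}.
This closure contains every attribute of R2, so R1 ∩ R2 → R2. The join is lossless.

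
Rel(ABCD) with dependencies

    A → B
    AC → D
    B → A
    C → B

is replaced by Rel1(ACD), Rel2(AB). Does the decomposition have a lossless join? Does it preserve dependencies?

lossless and dependency-preserving

Lossless test: (A)⁺ = {AB}, which contains all of one fragment — lossless.
Dependency preservation: C → B is not contained in any single fragment, but the restricted closure of its left-hand side across the fragments still reaches the right-hand side; the remaining FDs each lie inside some fragment. All dependencies are preserved.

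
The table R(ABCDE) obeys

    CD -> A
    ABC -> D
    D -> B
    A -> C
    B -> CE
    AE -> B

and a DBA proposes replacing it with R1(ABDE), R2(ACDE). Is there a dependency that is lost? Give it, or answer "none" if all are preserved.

B -> CE

Check B → CE: no single fragment contains all of {BCE}, and the restricted closure of {B} across the fragments never reaches {CE}.
CD → A is preserved.
ABC → D is preserved.
D → B is preserved.
A → C is preserved.
AE → B is preserved.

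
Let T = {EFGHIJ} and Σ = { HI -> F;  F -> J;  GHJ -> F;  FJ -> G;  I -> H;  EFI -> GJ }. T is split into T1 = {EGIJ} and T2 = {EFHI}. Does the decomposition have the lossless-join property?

Yes

Common attributes: T1 ∩ T2 = {EI}.
Closure of {EI}: I → H applies, adding H; HI → F applies, adding F; F → J applies, adding J; FJ → G applies, adding G. So (EI)⁺ = {EFGHIJ}.
This closure contains every attribute of T1, so T1 ∩ T2 → T1. The join is lossless.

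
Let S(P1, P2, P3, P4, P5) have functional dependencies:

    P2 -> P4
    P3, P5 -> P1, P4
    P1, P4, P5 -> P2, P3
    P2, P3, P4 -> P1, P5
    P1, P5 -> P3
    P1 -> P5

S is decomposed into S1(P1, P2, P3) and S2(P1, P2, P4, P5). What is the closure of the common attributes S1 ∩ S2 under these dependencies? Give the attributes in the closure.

P1, P2, P3, P4, P5

S1 ∩ S2 = {P1, P2}.
P2 → P4 applies, adding P4
P1 → P5 applies, adding P5
P1, P4, P5 → P2, P3 applies, adding P3
Closure: {P1, P2, P3, P4, P5}.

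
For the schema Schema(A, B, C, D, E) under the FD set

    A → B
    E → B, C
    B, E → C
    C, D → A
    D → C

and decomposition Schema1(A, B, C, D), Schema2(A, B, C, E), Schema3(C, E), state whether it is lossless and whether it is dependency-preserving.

lossy but dependency-preserving

Lossless test (chase): Rows 2 and 3 agree on E; apply E→B, C and equate their B, C entries. No row becomes fully distinguished — the join is lossy.
Dependency preservation: every FD's attributes lie within a single fragment, so each can be enforced locally — preserved.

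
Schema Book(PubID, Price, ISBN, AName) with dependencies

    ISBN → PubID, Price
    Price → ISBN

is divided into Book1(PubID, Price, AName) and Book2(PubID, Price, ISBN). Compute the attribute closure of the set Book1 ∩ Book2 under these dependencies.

Book1 ∩ Book2 = {PubID, Price}.
Price → ISBN applies, adding ISBN
Closure: {PubID, Price, ISBN}.

PubID, Price, ISBN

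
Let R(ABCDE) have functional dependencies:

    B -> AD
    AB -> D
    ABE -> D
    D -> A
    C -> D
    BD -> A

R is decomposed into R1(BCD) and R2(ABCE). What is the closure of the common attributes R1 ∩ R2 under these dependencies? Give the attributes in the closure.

ABCD

R1 ∩ R2 = {BC}.
B → AD applies, adding AD
Closure: {ABCD}.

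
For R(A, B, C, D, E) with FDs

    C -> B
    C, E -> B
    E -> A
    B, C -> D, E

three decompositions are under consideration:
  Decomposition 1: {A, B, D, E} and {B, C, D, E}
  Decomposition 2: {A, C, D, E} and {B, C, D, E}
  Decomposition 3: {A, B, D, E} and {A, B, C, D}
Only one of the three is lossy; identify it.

Decomposition 1: common = {B, D, E}, closure = {A, B, D, E} → lossless.
Decomposition 2: common = {C, D, E}, closure = {A, B, C, D, E} → lossless.
Decomposition 3: common = {A, B, D}, closure = {A, B, D} → lossy.

Decomposition 3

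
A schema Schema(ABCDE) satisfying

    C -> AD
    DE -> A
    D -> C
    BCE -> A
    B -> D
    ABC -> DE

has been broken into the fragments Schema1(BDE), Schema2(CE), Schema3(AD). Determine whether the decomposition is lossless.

Chase test. Columns are ABCDE; row i has aⱼ where attribute j ∈ Schemai, else bᵢⱼ.
Initial tableau (one row per fragment):
  row 1: b11 a2 b13 a4 a5
  row 2: b21 b22 a3 b24 a5
  row 3: a1 b32 b33 a4 b35
Rows 1 and 3 agree on D; apply D→C and equate their C entries.
Rows 1 and 3 agree on C; apply C→AD and equate their AD entries.
No row becomes fully distinguished — the join is lossy.

No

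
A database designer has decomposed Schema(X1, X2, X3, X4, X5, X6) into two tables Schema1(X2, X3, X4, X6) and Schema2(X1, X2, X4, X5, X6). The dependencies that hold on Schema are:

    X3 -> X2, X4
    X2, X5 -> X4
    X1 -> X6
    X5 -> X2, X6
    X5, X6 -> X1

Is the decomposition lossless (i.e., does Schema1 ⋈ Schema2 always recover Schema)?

No

Common attributes: Schema1 ∩ Schema2 = {X2, X4, X6}.
No dependency enlarges {X2, X4, X6}, so (X2, X4, X6)⁺ = {X2, X4, X6}.
The closure contains neither all of Schema1 = {X2, X3, X4, X6} nor all of Schema2 = {X1, X2, X4, X5, X6}, so the common attributes are not a superkey of either fragment. The join is lossy.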